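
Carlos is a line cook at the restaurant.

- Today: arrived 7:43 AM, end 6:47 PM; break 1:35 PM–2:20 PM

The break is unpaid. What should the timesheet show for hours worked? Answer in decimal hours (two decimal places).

10.32 hours

Today: 7:43 AM–6:47 PM = 11 h 4 min; less 45 min break → 10 h 19 min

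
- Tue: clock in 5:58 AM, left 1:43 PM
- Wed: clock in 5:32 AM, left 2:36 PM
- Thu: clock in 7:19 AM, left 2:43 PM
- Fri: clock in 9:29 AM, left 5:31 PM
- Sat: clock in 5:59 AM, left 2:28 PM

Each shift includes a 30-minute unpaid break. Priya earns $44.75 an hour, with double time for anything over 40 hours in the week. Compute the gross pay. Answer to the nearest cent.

Tue: 5:58 AM–1:43 PM = 7 h 45 min; less 30 min break → 7 h 15 min
Wed: 5:32 AM–2:36 PM = 9 h 4 min; less 30 min break → 8 h 34 min
Thu: 7:19 AM–2:43 PM = 7 h 24 min; less 30 min break → 6 h 54 min
Fri: 9:29 AM–5:31 PM = 8 h 2 min; less 30 min break → 7 h 32 min
Sat: 5:59 AM–2:28 PM = 8 h 29 min; less 30 min break → 7 h 59 min
Total worked: 38 h 14 min = 2294 min.
Regular 38 h 14 min = 2294 min at $44.75/h; overtime 0 h 0 min = 0 min at $89.50/h.
Pay = (2294 × $44.75 + 0 × $89.50) ÷ 60 = $1710.94.

$1710.94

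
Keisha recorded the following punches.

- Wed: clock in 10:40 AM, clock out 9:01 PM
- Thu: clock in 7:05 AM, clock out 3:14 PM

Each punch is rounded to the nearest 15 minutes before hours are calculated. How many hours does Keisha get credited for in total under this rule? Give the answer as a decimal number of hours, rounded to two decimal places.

18.50 hours

Wed: in 10:40 AM→10:45 AM, out 9:01 PM→9:00 PM; 10 h 15 min
Thu: in 7:05 AM→7:00 AM, out 3:14 PM→3:15 PM; 8 h 15 min
Total credited: 18 h 30 min.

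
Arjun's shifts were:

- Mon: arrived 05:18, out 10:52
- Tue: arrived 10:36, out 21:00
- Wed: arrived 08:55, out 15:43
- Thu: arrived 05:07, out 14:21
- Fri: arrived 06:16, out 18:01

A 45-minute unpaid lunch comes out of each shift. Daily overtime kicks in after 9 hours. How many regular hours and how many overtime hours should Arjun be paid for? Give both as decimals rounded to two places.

Regular 37.35 hours, overtime 2.65 hours

Mon: 05:18–10:52 = 5 h 34 min; less 45 min break → 4 h 49 min
Tue: 10:36–21:00 = 10 h 24 min; less 45 min break → 9 h 39 min
Wed: 08:55–15:43 = 6 h 48 min; less 45 min break → 6 h 3 min
Thu: 05:07–14:21 = 9 h 14 min; less 45 min break → 8 h 29 min
Fri: 06:16–18:01 = 11 h 45 min; less 45 min break → 11 h 0 min
Mon reg 4 h 49 min / OT 0 h 0 min; Tue reg 9 h 0 min / OT 0 h 39 min; Wed reg 6 h 3 min / OT 0 h 0 min; Thu reg 8 h 29 min / OT 0 h 0 min; Fri reg 9 h 0 min / OT 2 h 0 min.
Totals: regular 37 h 21 min, overtime 2 h 39 min.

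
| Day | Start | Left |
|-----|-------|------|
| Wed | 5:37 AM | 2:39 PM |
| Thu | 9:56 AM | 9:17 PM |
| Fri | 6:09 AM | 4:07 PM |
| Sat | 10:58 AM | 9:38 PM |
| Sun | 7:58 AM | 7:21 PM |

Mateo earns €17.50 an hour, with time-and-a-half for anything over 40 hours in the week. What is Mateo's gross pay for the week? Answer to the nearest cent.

Wed: 5:37 AM–2:39 PM = 9 h 2 min
Thu: 9:56 AM–9:17 PM = 11 h 21 min
Fri: 6:09 AM–4:07 PM = 9 h 58 min
Sat: 10:58 AM–9:38 PM = 10 h 40 min
Sun: 7:58 AM–7:21 PM = 11 h 23 min
Total worked: 52 h 24 min = 3144 min.
Regular 40 h 0 min = 2400 min at €17.50/h; overtime 12 h 24 min = 744 min at €26.25/h.
Pay = (2400 × €17.50 + 744 × €26.25) ÷ 60 = €1025.50.

€1025.50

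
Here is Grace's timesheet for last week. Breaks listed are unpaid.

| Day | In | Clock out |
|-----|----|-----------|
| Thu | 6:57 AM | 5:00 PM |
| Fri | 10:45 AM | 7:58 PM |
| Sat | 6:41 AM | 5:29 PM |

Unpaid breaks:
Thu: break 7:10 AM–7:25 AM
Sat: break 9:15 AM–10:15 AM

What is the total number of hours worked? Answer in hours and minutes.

Thu: 6:57 AM–5:00 PM = 10 h 3 min; less 15 min break → 9 h 48 min
Fri: 10:45 AM–7:58 PM = 9 h 13 min
Sat: 6:41 AM–5:29 PM = 10 h 48 min; less 60 min break → 9 h 48 min
Total: 9 h 48 min + 9 h 13 min + 9 h 48 min = 28 h 49 min.

28 h 49 min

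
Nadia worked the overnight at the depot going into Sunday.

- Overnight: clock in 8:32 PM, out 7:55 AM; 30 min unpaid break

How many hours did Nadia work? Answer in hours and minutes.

10 h 53 min

Overnight: 8:32 PM → midnight = 3 h 28 min; midnight → 7:55 AM = 7 h 55 min; span 11 h 23 min; less 30 min break → 10 h 53 min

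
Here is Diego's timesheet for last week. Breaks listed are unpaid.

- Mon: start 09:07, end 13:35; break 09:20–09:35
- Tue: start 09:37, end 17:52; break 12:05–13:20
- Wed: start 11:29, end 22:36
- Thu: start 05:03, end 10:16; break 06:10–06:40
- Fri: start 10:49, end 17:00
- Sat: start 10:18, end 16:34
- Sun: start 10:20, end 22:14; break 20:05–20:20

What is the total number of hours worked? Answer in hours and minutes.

Mon: 09:07–13:35 = 4 h 28 min; less 15 min break → 4 h 13 min
Tue: 09:37–17:52 = 8 h 15 min; less 75 min break → 7 h 0 min
Wed: 11:29–22:36 = 11 h 7 min
Thu: 05:03–10:16 = 5 h 13 min; less 30 min break → 4 h 43 min
Fri: 10:49–17:00 = 6 h 11 min
Sat: 10:18–16:34 = 6 h 16 min
Sun: 10:20–22:14 = 11 h 54 min; less 15 min break → 11 h 39 min
Total: 4 h 13 min + 7 h 0 min + 11 h 7 min + 4 h 43 min + 6 h 11 min + 6 h 16 min + 11 h 39 min = 51 h 9 min.

51 h 9 min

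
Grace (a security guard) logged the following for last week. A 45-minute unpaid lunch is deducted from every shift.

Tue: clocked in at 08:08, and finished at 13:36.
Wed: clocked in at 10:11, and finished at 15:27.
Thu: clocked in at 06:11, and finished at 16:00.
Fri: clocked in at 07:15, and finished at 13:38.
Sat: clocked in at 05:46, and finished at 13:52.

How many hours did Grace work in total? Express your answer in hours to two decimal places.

31.28 hours

Tue: 08:08–13:36 = 5 h 28 min; less 45 min break → 4 h 43 min
Wed: 10:11–15:27 = 5 h 16 min; less 45 min break → 4 h 31 min
Thu: 06:11–16:00 = 9 h 49 min; less 45 min break → 9 h 4 min
Fri: 07:15–13:38 = 6 h 23 min; less 45 min break → 5 h 38 min
Sat: 05:46–13:52 = 8 h 6 min; less 45 min break → 7 h 21 min
Total: 4 h 43 min + 4 h 31 min + 9 h 4 min + 5 h 38 min + 7 h 21 min = 31 h 17 min.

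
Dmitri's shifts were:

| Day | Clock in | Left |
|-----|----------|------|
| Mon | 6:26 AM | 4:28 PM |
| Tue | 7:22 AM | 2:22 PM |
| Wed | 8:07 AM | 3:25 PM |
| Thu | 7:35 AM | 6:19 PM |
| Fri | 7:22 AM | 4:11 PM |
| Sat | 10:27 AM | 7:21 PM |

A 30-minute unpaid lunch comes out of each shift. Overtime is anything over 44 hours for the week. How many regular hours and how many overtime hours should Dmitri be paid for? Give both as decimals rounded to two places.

Regular 44.00 hours, overtime 5.78 hours

Mon: 6:26 AM–4:28 PM = 10 h 2 min; less 30 min break → 9 h 32 min
Tue: 7:22 AM–2:22 PM = 7 h 0 min; less 30 min break → 6 h 30 min
Wed: 8:07 AM–3:25 PM = 7 h 18 min; less 30 min break → 6 h 48 min
Thu: 7:35 AM–6:19 PM = 10 h 44 min; less 30 min break → 10 h 14 min
Fri: 7:22 AM–4:11 PM = 8 h 49 min; less 30 min break → 8 h 19 min
Sat: 10:27 AM–7:21 PM = 8 h 54 min; less 30 min break → 8 h 24 min
Total worked: 49 h 47 min = 49.78 h.
Threshold 44 h → overtime 5 h 47 min, regular 44 h 0 min.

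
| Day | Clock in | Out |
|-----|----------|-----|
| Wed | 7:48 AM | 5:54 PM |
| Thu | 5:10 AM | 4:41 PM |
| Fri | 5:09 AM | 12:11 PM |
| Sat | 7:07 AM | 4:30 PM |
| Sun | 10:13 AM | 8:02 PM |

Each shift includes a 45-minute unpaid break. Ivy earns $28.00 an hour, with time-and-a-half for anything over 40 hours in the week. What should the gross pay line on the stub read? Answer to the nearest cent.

$1292.20

Wed: 7:48 AM–5:54 PM = 10 h 6 min; less 45 min break → 9 h 21 min
Thu: 5:10 AM–4:41 PM = 11 h 31 min; less 45 min break → 10 h 46 min
Fri: 5:09 AM–12:11 PM = 7 h 2 min; less 45 min break → 6 h 17 min
Sat: 7:07 AM–4:30 PM = 9 h 23 min; less 45 min break → 8 h 38 min
Sun: 10:13 AM–8:02 PM = 9 h 49 min; less 45 min break → 9 h 4 min
Total worked: 44 h 6 min = 2646 min.
Regular 40 h 0 min = 2400 min at $28.00/h; overtime 4 h 6 min = 246 min at $42.00/h.
Pay = (2400 × $28.00 + 246 × $42.00) ÷ 60 = $1292.20.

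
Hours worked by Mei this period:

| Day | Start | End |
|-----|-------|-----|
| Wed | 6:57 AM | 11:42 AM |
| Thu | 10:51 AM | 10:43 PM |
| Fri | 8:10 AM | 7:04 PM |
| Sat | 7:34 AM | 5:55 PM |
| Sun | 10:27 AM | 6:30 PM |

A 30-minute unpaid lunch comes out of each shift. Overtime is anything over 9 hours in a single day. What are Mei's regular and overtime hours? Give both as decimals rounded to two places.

Wed: 6:57 AM–11:42 AM = 4 h 45 min; less 30 min break → 4 h 15 min
Thu: 10:51 AM–10:43 PM = 11 h 52 min; less 30 min break → 11 h 22 min
Fri: 8:10 AM–7:04 PM = 10 h 54 min; less 30 min break → 10 h 24 min
Sat: 7:34 AM–5:55 PM = 10 h 21 min; less 30 min break → 9 h 51 min
Sun: 10:27 AM–6:30 PM = 8 h 3 min; less 30 min break → 7 h 33 min
Wed reg 4 h 15 min / OT 0 h 0 min; Thu reg 9 h 0 min / OT 2 h 22 min; Fri reg 9 h 0 min / OT 1 h 24 min; Sat reg 9 h 0 min / OT 0 h 51 min; Sun reg 7 h 33 min / OT 0 h 0 min.
Totals: regular 38 h 48 min, overtime 4 h 37 min.

Regular 38.80 hours, overtime 4.62 hours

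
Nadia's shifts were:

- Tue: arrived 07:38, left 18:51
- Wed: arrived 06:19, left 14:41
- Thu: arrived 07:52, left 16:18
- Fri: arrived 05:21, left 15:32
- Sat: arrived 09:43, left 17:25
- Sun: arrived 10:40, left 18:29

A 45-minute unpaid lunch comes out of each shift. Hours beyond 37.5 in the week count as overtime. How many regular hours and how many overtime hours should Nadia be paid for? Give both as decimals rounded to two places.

Tue: 07:38–18:51 = 11 h 13 min; less 45 min break → 10 h 28 min
Wed: 06:19–14:41 = 8 h 22 min; less 45 min break → 7 h 37 min
Thu: 07:52–16:18 = 8 h 26 min; less 45 min break → 7 h 41 min
Fri: 05:21–15:32 = 10 h 11 min; less 45 min break → 9 h 26 min
Sat: 09:43–17:25 = 7 h 42 min; less 45 min break → 6 h 57 min
Sun: 10:40–18:29 = 7 h 49 min; less 45 min break → 7 h 4 min
Total worked: 49 h 13 min = 49.22 h.
Threshold 37.5 h → overtime 11 h 43 min, regular 37 h 30 min.

Regular 37.50 hours, overtime 11.72 hours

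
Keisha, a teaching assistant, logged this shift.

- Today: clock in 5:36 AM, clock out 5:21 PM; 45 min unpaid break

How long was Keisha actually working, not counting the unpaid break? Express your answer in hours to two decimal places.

Today: 5:36 AM–5:21 PM = 11 h 45 min; less 45 min break → 11 h 0 min

11.00 hours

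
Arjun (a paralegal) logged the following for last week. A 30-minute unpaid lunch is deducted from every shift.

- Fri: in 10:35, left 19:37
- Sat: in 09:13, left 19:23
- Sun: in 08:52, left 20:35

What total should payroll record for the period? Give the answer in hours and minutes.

29 h 25 min

Fri: 10:35–19:37 = 9 h 2 min; less 30 min break → 8 h 32 min
Sat: 09:13–19:23 = 10 h 10 min; less 30 min break → 9 h 40 min
Sun: 08:52–20:35 = 11 h 43 min; less 30 min break → 11 h 13 min
Total: 8 h 32 min + 9 h 40 min + 11 h 13 min = 29 h 25 min.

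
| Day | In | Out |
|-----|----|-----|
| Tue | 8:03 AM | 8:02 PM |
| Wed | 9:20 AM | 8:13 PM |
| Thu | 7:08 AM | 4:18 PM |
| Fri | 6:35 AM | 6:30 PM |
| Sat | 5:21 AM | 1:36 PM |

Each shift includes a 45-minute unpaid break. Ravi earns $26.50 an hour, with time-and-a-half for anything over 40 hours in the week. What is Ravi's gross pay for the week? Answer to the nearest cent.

Tue: 8:03 AM–8:02 PM = 11 h 59 min; less 45 min break → 11 h 14 min
Wed: 9:20 AM–8:13 PM = 10 h 53 min; less 45 min break → 10 h 8 min
Thu: 7:08 AM–4:18 PM = 9 h 10 min; less 45 min break → 8 h 25 min
Fri: 6:35 AM–6:30 PM = 11 h 55 min; less 45 min break → 11 h 10 min
Sat: 5:21 AM–1:36 PM = 8 h 15 min; less 45 min break → 7 h 30 min
Total worked: 48 h 27 min = 2907 min.
Regular 40 h 0 min = 2400 min at $26.50/h; overtime 8 h 27 min = 507 min at $39.75/h.
Pay = (2400 × $26.50 + 507 × $39.75) ÷ 60 = $1395.89.

$1395.89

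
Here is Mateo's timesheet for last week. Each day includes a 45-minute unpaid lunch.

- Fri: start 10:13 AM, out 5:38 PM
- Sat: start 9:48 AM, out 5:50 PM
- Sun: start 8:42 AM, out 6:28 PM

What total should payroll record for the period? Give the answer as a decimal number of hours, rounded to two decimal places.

Fri: 10:13 AM–5:38 PM = 7 h 25 min; less 45 min break → 6 h 40 min
Sat: 9:48 AM–5:50 PM = 8 h 2 min; less 45 min break → 7 h 17 min
Sun: 8:42 AM–6:28 PM = 9 h 46 min; less 45 min break → 9 h 1 min
Total: 6 h 40 min + 7 h 17 min + 9 h 1 min = 22 h 58 min.

22.97 hours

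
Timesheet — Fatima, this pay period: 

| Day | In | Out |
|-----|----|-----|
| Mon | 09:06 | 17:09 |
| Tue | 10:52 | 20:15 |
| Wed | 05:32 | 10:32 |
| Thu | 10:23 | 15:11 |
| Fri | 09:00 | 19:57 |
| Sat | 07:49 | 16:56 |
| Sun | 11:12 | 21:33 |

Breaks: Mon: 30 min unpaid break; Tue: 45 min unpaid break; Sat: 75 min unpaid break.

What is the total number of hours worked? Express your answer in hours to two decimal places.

Mon: 09:06–17:09 = 8 h 3 min; less 30 min break → 7 h 33 min
Tue: 10:52–20:15 = 9 h 23 min; less 45 min break → 8 h 38 min
Wed: 05:32–10:32 = 5 h 0 min
Thu: 10:23–15:11 = 4 h 48 min
Fri: 09:00–19:57 = 10 h 57 min
Sat: 07:49–16:56 = 9 h 7 min; less 75 min break → 7 h 52 min
Sun: 11:12–21:33 = 10 h 21 min
Total: 7 h 33 min + 8 h 38 min + 5 h 0 min + 4 h 48 min + 10 h 57 min + 7 h 52 min + 10 h 21 min = 55 h 9 min.

55.15 hours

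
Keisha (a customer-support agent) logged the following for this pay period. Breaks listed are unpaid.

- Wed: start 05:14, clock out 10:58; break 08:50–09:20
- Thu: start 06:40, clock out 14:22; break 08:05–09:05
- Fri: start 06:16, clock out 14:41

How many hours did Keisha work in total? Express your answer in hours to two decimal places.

Wed: 05:14–10:58 = 5 h 44 min; less 30 min break → 5 h 14 min
Thu: 06:40–14:22 = 7 h 42 min; less 60 min break → 6 h 42 min
Fri: 06:16–14:41 = 8 h 25 min
Total: 5 h 14 min + 6 h 42 min + 8 h 25 min = 20 h 21 min.

20.35 hours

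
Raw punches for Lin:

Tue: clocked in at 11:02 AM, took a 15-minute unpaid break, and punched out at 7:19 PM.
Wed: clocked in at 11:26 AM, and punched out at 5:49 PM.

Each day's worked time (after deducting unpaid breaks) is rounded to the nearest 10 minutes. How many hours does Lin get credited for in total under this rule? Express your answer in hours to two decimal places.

14.33 hours

Tue: 11:02 AM–7:19 PM = 8 h 17 min − 15 min = 8 h 2 min → rounds to 8 h 0 min
Wed: 11:26 AM–5:49 PM = 6 h 23 min → rounds to 6 h 20 min
Total credited: 14 h 20 min.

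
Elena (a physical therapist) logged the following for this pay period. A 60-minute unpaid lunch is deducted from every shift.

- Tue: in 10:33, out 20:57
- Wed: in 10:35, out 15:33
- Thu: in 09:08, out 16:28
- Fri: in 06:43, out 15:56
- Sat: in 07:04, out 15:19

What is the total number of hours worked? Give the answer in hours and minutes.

Tue: 10:33–20:57 = 10 h 24 min; less 60 min break → 9 h 24 min
Wed: 10:35–15:33 = 4 h 58 min; less 60 min break → 3 h 58 min
Thu: 09:08–16:28 = 7 h 20 min; less 60 min break → 6 h 20 min
Fri: 06:43–15:56 = 9 h 13 min; less 60 min break → 8 h 13 min
Sat: 07:04–15:19 = 8 h 15 min; less 60 min break → 7 h 15 min
Total: 9 h 24 min + 3 h 58 min + 6 h 20 min + 8 h 13 min + 7 h 15 min = 35 h 10 min.

35 h 10 min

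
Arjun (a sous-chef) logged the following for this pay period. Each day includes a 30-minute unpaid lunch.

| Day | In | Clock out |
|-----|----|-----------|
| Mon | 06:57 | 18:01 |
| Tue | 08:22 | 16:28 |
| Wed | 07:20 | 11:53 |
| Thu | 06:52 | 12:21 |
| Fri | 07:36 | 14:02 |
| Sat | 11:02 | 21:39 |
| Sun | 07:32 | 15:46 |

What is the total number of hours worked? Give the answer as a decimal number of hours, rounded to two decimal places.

50.98 hours

Mon: 06:57–18:01 = 11 h 4 min; less 30 min break → 10 h 34 min
Tue: 08:22–16:28 = 8 h 6 min; less 30 min break → 7 h 36 min
Wed: 07:20–11:53 = 4 h 33 min; less 30 min break → 4 h 3 min
Thu: 06:52–12:21 = 5 h 29 min; less 30 min break → 4 h 59 min
Fri: 07:36–14:02 = 6 h 26 min; less 30 min break → 5 h 56 min
Sat: 11:02–21:39 = 10 h 37 min; less 30 min break → 10 h 7 min
Sun: 07:32–15:46 = 8 h 14 min; less 30 min break → 7 h 44 min
Total: 10 h 34 min + 7 h 36 min + 4 h 3 min + 4 h 59 min + 5 h 56 min + 10 h 7 min + 7 h 44 min = 50 h 59 min.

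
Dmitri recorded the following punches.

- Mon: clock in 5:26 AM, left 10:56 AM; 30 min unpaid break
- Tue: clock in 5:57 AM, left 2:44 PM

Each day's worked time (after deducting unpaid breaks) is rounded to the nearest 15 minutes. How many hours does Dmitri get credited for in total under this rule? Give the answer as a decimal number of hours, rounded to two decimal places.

13.75 hours

Mon: 5:26 AM–10:56 AM = 5 h 30 min − 30 min = 5 h 0 min → rounds to 5 h 0 min
Tue: 5:57 AM–2:44 PM = 8 h 47 min → rounds to 8 h 45 min
Total credited: 13 h 45 min.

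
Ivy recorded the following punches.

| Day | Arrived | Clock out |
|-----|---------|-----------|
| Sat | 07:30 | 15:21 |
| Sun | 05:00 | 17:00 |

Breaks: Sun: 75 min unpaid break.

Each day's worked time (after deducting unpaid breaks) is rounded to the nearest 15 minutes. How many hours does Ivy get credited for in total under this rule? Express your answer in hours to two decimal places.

Sat: 07:30–15:21 = 7 h 51 min → rounds to 7 h 45 min
Sun: 05:00–17:00 = 12 h 0 min − 75 min = 10 h 45 min → rounds to 10 h 45 min
Total credited: 18 h 30 min.

18.50 hours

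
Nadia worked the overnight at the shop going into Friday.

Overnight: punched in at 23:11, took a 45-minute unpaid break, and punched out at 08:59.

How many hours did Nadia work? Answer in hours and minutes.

Overnight: 23:11 → midnight = 0 h 49 min; midnight → 08:59 = 8 h 59 min; span 9 h 48 min; less 45 min break → 9 h 3 min

9 h 3 min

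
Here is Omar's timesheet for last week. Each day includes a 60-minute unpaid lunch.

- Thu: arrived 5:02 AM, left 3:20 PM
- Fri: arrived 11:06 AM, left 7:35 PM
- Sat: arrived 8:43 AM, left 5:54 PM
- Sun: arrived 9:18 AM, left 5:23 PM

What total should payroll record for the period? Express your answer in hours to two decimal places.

32.05 hours

Thu: 5:02 AM–3:20 PM = 10 h 18 min; less 60 min break → 9 h 18 min
Fri: 11:06 AM–7:35 PM = 8 h 29 min; less 60 min break → 7 h 29 min
Sat: 8:43 AM–5:54 PM = 9 h 11 min; less 60 min break → 8 h 11 min
Sun: 9:18 AM–5:23 PM = 8 h 5 min; less 60 min break → 7 h 5 min
Total: 9 h 18 min + 7 h 29 min + 8 h 11 min + 7 h 5 min = 32 h 3 min.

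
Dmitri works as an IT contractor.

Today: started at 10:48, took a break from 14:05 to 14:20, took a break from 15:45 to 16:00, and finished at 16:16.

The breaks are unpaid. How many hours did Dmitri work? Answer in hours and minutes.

Today: 10:48–16:16 = 5 h 28 min; less 30 min break → 4 h 58 min

4 h 58 min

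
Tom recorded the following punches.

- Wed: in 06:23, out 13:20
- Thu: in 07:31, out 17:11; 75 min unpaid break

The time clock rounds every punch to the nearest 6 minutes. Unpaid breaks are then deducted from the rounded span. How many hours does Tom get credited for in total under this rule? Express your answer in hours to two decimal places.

Wed: in 06:23→06:24, out 13:20→13:18; 6 h 54 min
Thu: in 07:31→07:30, out 17:11→17:12; 9 h 42 min − 75 min = 8 h 27 min
Total credited: 15 h 21 min.

15.35 hours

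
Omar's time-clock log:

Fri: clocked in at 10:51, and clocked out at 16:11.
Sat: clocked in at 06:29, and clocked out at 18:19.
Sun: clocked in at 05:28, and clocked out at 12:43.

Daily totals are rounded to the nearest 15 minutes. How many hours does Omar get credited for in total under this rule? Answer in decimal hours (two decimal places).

24.25 hours

Fri: 10:51–16:11 = 5 h 20 min → rounds to 5 h 15 min
Sat: 06:29–18:19 = 11 h 50 min → rounds to 11 h 45 min
Sun: 05:28–12:43 = 7 h 15 min → rounds to 7 h 15 min
Total credited: 24 h 15 min.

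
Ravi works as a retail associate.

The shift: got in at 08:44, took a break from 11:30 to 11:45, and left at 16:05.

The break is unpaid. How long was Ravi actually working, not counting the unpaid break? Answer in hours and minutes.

The shift: 08:44–16:05 = 7 h 21 min; less 15 min break → 7 h 6 min

7 h 6 min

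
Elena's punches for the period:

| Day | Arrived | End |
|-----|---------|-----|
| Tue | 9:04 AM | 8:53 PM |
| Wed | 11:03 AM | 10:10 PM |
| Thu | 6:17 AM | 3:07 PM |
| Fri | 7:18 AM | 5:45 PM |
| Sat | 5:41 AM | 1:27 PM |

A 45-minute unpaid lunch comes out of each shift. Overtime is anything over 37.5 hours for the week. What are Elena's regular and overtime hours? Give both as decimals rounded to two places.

Regular 37.50 hours, overtime 8.73 hours

Tue: 9:04 AM–8:53 PM = 11 h 49 min; less 45 min break → 11 h 4 min
Wed: 11:03 AM–10:10 PM = 11 h 7 min; less 45 min break → 10 h 22 min
Thu: 6:17 AM–3:07 PM = 8 h 50 min; less 45 min break → 8 h 5 min
Fri: 7:18 AM–5:45 PM = 10 h 27 min; less 45 min break → 9 h 42 min
Sat: 5:41 AM–1:27 PM = 7 h 46 min; less 45 min break → 7 h 1 min
Total worked: 46 h 14 min = 46.23 h.
Threshold 37.5 h → overtime 8 h 44 min, regular 37 h 30 min.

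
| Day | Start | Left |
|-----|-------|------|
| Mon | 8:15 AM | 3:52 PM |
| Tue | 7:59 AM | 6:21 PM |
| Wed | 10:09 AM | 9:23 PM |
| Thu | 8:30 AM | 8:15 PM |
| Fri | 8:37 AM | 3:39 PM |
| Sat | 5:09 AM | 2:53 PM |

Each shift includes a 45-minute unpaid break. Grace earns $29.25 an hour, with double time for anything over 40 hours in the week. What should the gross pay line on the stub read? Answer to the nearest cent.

$1944.15

Mon: 8:15 AM–3:52 PM = 7 h 37 min; less 45 min break → 6 h 52 min
Tue: 7:59 AM–6:21 PM = 10 h 22 min; less 45 min break → 9 h 37 min
Wed: 10:09 AM–9:23 PM = 11 h 14 min; less 45 min break → 10 h 29 min
Thu: 8:30 AM–8:15 PM = 11 h 45 min; less 45 min break → 11 h 0 min
Fri: 8:37 AM–3:39 PM = 7 h 2 min; less 45 min break → 6 h 17 min
Sat: 5:09 AM–2:53 PM = 9 h 44 min; less 45 min break → 8 h 59 min
Total worked: 53 h 14 min = 3194 min.
Regular 40 h 0 min = 2400 min at $29.25/h; overtime 13 h 14 min = 794 min at $58.50/h.
Pay = (2400 × $29.25 + 794 × $58.50) ÷ 60 = $1944.15.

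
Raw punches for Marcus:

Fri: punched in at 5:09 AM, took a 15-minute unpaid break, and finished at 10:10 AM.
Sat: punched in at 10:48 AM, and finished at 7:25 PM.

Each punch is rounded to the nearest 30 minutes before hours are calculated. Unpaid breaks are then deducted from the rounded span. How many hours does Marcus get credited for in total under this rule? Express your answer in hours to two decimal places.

13.25 hours

Fri: in 5:09 AM→5:00 AM, out 10:10 AM→10:00 AM; 5 h 0 min − 15 min = 4 h 45 min
Sat: in 10:48 AM→11:00 AM, out 7:25 PM→7:30 PM; 8 h 30 min
Total credited: 13 h 15 min.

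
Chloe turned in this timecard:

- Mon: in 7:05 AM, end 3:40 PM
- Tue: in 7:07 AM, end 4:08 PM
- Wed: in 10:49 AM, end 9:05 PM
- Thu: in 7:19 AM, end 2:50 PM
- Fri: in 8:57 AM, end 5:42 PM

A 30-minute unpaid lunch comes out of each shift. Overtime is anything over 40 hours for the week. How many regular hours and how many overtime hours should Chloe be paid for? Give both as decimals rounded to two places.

Mon: 7:05 AM–3:40 PM = 8 h 35 min; less 30 min break → 8 h 5 min
Tue: 7:07 AM–4:08 PM = 9 h 1 min; less 30 min break → 8 h 31 min
Wed: 10:49 AM–9:05 PM = 10 h 16 min; less 30 min break → 9 h 46 min
Thu: 7:19 AM–2:50 PM = 7 h 31 min; less 30 min break → 7 h 1 min
Fri: 8:57 AM–5:42 PM = 8 h 45 min; less 30 min break → 8 h 15 min
Total worked: 41 h 38 min = 41.63 h.
Threshold 40 h → overtime 1 h 38 min, regular 40 h 0 min.

Regular 40.00 hours, overtime 1.63 hours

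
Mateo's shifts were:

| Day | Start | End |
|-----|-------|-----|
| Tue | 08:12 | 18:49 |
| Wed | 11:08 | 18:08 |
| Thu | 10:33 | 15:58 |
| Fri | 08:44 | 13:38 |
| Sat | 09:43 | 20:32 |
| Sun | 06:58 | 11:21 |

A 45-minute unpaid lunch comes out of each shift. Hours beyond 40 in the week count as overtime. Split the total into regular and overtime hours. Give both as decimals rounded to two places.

Regular 38.63 hours, overtime 0.00 hours

Tue: 08:12–18:49 = 10 h 37 min; less 45 min break → 9 h 52 min
Wed: 11:08–18:08 = 7 h 0 min; less 45 min break → 6 h 15 min
Thu: 10:33–15:58 = 5 h 25 min; less 45 min break → 4 h 40 min
Fri: 08:44–13:38 = 4 h 54 min; less 45 min break → 4 h 9 min
Sat: 09:43–20:32 = 10 h 49 min; less 45 min break → 10 h 4 min
Sun: 06:58–11:21 = 4 h 23 min; less 45 min break → 3 h 38 min
Total worked: 38 h 38 min = 38.63 h.
Threshold 40 h → overtime 0 h 0 min, regular 38 h 38 min.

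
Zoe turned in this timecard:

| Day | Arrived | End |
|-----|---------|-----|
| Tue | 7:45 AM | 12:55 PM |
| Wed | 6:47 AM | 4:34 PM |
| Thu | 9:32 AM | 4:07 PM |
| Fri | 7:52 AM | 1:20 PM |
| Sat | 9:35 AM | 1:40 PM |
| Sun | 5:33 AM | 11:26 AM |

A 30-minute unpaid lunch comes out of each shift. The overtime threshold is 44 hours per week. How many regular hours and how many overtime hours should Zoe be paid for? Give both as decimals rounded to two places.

Regular 33.97 hours, overtime 0.00 hours

Tue: 7:45 AM–12:55 PM = 5 h 10 min; less 30 min break → 4 h 40 min
Wed: 6:47 AM–4:34 PM = 9 h 47 min; less 30 min break → 9 h 17 min
Thu: 9:32 AM–4:07 PM = 6 h 35 min; less 30 min break → 6 h 5 min
Fri: 7:52 AM–1:20 PM = 5 h 28 min; less 30 min break → 4 h 58 min
Sat: 9:35 AM–1:40 PM = 4 h 5 min; less 30 min break → 3 h 35 min
Sun: 5:33 AM–11:26 AM = 5 h 53 min; less 30 min break → 5 h 23 min
Total worked: 33 h 58 min = 33.97 h.
Threshold 44 h → overtime 0 h 0 min, regular 33 h 58 min.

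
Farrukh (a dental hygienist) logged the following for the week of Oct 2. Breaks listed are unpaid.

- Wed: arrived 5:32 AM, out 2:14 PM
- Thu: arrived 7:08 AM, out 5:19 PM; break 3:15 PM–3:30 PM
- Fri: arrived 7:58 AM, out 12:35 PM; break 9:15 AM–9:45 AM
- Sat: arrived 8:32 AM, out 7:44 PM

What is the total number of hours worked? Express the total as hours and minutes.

33 h 57 min

Wed: 5:32 AM–2:14 PM = 8 h 42 min
Thu: 7:08 AM–5:19 PM = 10 h 11 min; less 15 min break → 9 h 56 min
Fri: 7:58 AM–12:35 PM = 4 h 37 min; less 30 min break → 4 h 7 min
Sat: 8:32 AM–7:44 PM = 11 h 12 min
Total: 8 h 42 min + 9 h 56 min + 4 h 7 min + 11 h 12 min = 33 h 57 min.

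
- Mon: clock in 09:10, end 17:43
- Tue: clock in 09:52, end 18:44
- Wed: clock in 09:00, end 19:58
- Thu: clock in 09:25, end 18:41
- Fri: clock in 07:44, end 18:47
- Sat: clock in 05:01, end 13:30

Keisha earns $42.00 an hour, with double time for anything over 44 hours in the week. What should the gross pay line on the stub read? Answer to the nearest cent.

Mon: 09:10–17:43 = 8 h 33 min
Tue: 09:52–18:44 = 8 h 52 min
Wed: 09:00–19:58 = 10 h 58 min
Thu: 09:25–18:41 = 9 h 16 min
Fri: 07:44–18:47 = 11 h 3 min
Sat: 05:01–13:30 = 8 h 29 min
Total worked: 57 h 11 min = 3431 min.
Regular 44 h 0 min = 2640 min at $42.00/h; overtime 13 h 11 min = 791 min at $84.00/h.
Pay = (2640 × $42.00 + 791 × $84.00) ÷ 60 = $2955.40.

$2955.40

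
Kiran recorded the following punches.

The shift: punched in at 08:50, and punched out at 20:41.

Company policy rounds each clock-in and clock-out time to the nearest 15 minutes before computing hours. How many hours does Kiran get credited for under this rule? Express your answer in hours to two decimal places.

The shift: in 08:50→08:45, out 20:41→20:45; 12 h 0 min

12.00 hours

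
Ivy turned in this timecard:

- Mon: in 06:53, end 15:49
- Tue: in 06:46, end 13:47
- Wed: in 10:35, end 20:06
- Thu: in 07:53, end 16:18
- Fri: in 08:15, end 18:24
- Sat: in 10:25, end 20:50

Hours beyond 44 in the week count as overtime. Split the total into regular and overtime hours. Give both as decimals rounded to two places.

Mon: 06:53–15:49 = 8 h 56 min
Tue: 06:46–13:47 = 7 h 1 min
Wed: 10:35–20:06 = 9 h 31 min
Thu: 07:53–16:18 = 8 h 25 min
Fri: 08:15–18:24 = 10 h 9 min
Sat: 10:25–20:50 = 10 h 25 min
Total worked: 54 h 27 min = 54.45 h.
Threshold 44 h → overtime 10 h 27 min, regular 44 h 0 min.

Regular 44.00 hours, overtime 10.45 hours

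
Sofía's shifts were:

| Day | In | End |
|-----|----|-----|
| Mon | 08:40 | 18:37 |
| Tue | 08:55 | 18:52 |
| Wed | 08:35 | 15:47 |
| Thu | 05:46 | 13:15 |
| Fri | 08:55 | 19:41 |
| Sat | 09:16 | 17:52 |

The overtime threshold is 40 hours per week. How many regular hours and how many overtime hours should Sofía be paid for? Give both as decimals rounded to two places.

Regular 40.00 hours, overtime 13.95 hours

Mon: 08:40–18:37 = 9 h 57 min
Tue: 08:55–18:52 = 9 h 57 min
Wed: 08:35–15:47 = 7 h 12 min
Thu: 05:46–13:15 = 7 h 29 min
Fri: 08:55–19:41 = 10 h 46 min
Sat: 09:16–17:52 = 8 h 36 min
Total worked: 53 h 57 min = 53.95 h.
Threshold 40 h → overtime 13 h 57 min, regular 40 h 0 min.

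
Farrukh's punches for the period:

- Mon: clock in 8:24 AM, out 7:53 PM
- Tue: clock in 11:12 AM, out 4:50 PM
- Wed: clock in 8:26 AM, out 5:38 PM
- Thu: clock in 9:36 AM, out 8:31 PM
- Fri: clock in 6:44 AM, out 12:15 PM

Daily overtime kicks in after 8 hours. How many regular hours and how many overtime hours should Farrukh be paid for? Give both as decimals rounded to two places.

Mon: 8:24 AM–7:53 PM = 11 h 29 min
Tue: 11:12 AM–4:50 PM = 5 h 38 min
Wed: 8:26 AM–5:38 PM = 9 h 12 min
Thu: 9:36 AM–8:31 PM = 10 h 55 min
Fri: 6:44 AM–12:15 PM = 5 h 31 min
Mon reg 8 h 0 min / OT 3 h 29 min; Tue reg 5 h 38 min / OT 0 h 0 min; Wed reg 8 h 0 min / OT 1 h 12 min; Thu reg 8 h 0 min / OT 2 h 55 min; Fri reg 5 h 31 min / OT 0 h 0 min.
Totals: regular 35 h 9 min, overtime 7 h 36 min.

Regular 35.15 hours, overtime 7.60 hours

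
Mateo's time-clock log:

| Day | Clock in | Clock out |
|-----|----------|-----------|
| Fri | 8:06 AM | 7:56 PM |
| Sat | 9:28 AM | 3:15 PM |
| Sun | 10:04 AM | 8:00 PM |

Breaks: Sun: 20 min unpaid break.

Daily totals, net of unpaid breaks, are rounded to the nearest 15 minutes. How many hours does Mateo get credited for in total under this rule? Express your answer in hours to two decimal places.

27.00 hours

Fri: 8:06 AM–7:56 PM = 11 h 50 min → rounds to 11 h 45 min
Sat: 9:28 AM–3:15 PM = 5 h 47 min → rounds to 5 h 45 min
Sun: 10:04 AM–8:00 PM = 9 h 56 min − 20 min = 9 h 36 min → rounds to 9 h 30 min
Total credited: 27 h 0 min.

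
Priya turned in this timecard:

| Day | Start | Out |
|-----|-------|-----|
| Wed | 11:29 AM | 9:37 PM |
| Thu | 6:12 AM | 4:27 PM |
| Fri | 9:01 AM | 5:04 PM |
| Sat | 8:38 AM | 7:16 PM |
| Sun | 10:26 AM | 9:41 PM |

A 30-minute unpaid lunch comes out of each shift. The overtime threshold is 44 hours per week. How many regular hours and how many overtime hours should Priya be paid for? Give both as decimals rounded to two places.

Regular 44.00 hours, overtime 3.82 hours

Wed: 11:29 AM–9:37 PM = 10 h 8 min; less 30 min break → 9 h 38 min
Thu: 6:12 AM–4:27 PM = 10 h 15 min; less 30 min break → 9 h 45 min
Fri: 9:01 AM–5:04 PM = 8 h 3 min; less 30 min break → 7 h 33 min
Sat: 8:38 AM–7:16 PM = 10 h 38 min; less 30 min break → 10 h 8 min
Sun: 10:26 AM–9:41 PM = 11 h 15 min; less 30 min break → 10 h 45 min
Total worked: 47 h 49 min = 47.82 h.
Threshold 44 h → overtime 3 h 49 min, regular 44 h 0 min.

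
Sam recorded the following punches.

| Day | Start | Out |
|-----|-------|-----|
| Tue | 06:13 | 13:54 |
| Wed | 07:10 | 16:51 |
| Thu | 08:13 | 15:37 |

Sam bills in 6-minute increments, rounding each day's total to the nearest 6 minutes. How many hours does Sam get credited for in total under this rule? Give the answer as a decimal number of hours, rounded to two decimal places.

Tue: 06:13–13:54 = 7 h 41 min → rounds to 7 h 42 min
Wed: 07:10–16:51 = 9 h 41 min → rounds to 9 h 42 min
Thu: 08:13–15:37 = 7 h 24 min → rounds to 7 h 24 min
Total credited: 24 h 48 min.

24.80 hours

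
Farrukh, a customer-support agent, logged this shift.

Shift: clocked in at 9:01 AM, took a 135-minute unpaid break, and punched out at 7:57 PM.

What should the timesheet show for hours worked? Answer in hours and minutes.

Shift: 9:01 AM–7:57 PM = 10 h 56 min; less 135 min break → 8 h 41 min

8 h 41 min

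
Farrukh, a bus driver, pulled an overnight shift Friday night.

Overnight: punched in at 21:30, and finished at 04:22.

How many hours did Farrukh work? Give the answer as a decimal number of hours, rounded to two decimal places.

Overnight: 21:30 → midnight = 2 h 30 min; midnight → 04:22 = 4 h 22 min; span 6 h 52 min

6.87 hours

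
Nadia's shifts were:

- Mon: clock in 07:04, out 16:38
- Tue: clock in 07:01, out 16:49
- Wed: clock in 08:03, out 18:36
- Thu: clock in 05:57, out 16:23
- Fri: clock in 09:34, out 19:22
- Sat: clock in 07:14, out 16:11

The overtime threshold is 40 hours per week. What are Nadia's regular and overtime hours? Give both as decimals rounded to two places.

Regular 40.00 hours, overtime 19.10 hours

Mon: 07:04–16:38 = 9 h 34 min
Tue: 07:01–16:49 = 9 h 48 min
Wed: 08:03–18:36 = 10 h 33 min
Thu: 05:57–16:23 = 10 h 26 min
Fri: 09:34–19:22 = 9 h 48 min
Sat: 07:14–16:11 = 8 h 57 min
Total worked: 59 h 6 min = 59.10 h.
Threshold 40 h → overtime 19 h 6 min, regular 40 h 0 min.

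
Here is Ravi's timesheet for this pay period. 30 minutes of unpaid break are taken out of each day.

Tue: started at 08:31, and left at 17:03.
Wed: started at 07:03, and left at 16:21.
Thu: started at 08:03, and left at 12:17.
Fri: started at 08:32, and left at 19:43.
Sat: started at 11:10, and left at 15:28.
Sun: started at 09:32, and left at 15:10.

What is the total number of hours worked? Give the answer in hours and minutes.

Tue: 08:31–17:03 = 8 h 32 min; less 30 min break → 8 h 2 min
Wed: 07:03–16:21 = 9 h 18 min; less 30 min break → 8 h 48 min
Thu: 08:03–12:17 = 4 h 14 min; less 30 min break → 3 h 44 min
Fri: 08:32–19:43 = 11 h 11 min; less 30 min break → 10 h 41 min
Sat: 11:10–15:28 = 4 h 18 min; less 30 min break → 3 h 48 min
Sun: 09:32–15:10 = 5 h 38 min; less 30 min break → 5 h 8 min
Total: 8 h 2 min + 8 h 48 min + 3 h 44 min + 10 h 41 min + 3 h 48 min + 5 h 8 min = 40 h 11 min.

40 h 11 min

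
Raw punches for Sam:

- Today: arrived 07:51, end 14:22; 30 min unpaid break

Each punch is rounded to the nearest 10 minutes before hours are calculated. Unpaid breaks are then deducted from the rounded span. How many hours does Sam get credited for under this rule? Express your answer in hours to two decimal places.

Today: in 07:51→07:50, out 14:22→14:20; 6 h 30 min − 30 min = 6 h 0 min

6.00 hours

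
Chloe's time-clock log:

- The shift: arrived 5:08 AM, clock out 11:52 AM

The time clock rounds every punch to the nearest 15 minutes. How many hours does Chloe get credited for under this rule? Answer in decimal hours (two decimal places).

6.50 hours

The shift: in 5:08 AM→5:15 AM, out 11:52 AM→11:45 AM; 6 h 30 min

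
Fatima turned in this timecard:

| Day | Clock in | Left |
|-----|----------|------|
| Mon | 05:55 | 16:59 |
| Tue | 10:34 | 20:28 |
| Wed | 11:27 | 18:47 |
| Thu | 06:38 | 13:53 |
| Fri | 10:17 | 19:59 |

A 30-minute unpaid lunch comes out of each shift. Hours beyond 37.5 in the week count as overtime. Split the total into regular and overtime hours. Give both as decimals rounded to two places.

Mon: 05:55–16:59 = 11 h 4 min; less 30 min break → 10 h 34 min
Tue: 10:34–20:28 = 9 h 54 min; less 30 min break → 9 h 24 min
Wed: 11:27–18:47 = 7 h 20 min; less 30 min break → 6 h 50 min
Thu: 06:38–13:53 = 7 h 15 min; less 30 min break → 6 h 45 min
Fri: 10:17–19:59 = 9 h 42 min; less 30 min break → 9 h 12 min
Total worked: 42 h 45 min = 42.75 h.
Threshold 37.5 h → overtime 5 h 15 min, regular 37 h 30 min.

Regular 37.50 hours, overtime 5.25 hours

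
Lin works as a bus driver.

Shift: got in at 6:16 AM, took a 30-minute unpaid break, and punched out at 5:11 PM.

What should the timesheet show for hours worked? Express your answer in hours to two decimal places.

10.42 hours

Shift: 6:16 AM–5:11 PM = 10 h 55 min; less 30 min break → 10 h 25 min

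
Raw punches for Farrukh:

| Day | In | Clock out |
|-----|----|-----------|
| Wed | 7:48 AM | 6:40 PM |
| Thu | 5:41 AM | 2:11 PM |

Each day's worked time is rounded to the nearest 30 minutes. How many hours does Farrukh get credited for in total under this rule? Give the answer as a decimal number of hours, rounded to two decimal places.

Wed: 7:48 AM–6:40 PM = 10 h 52 min → rounds to 11 h 0 min
Thu: 5:41 AM–2:11 PM = 8 h 30 min → rounds to 8 h 30 min
Total credited: 19 h 30 min.

19.50 hours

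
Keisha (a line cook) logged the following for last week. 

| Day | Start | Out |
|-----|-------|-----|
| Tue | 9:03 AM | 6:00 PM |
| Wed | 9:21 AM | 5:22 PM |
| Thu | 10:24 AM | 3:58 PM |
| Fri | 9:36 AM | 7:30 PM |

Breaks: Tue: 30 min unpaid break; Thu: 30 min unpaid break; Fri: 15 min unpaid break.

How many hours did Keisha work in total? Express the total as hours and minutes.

31 h 11 min

Tue: 9:03 AM–6:00 PM = 8 h 57 min; less 30 min break → 8 h 27 min
Wed: 9:21 AM–5:22 PM = 8 h 1 min
Thu: 10:24 AM–3:58 PM = 5 h 34 min; less 30 min break → 5 h 4 min
Fri: 9:36 AM–7:30 PM = 9 h 54 min; less 15 min break → 9 h 39 min
Total: 8 h 27 min + 8 h 1 min + 5 h 4 min + 9 h 39 min = 31 h 11 min.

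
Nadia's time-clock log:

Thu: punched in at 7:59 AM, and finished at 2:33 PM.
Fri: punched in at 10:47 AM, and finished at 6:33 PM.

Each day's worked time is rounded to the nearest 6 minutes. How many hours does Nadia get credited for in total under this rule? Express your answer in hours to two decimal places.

14.40 hours

Thu: 7:59 AM–2:33 PM = 6 h 34 min → rounds to 6 h 36 min
Fri: 10:47 AM–6:33 PM = 7 h 46 min → rounds to 7 h 48 min
Total credited: 14 h 24 min.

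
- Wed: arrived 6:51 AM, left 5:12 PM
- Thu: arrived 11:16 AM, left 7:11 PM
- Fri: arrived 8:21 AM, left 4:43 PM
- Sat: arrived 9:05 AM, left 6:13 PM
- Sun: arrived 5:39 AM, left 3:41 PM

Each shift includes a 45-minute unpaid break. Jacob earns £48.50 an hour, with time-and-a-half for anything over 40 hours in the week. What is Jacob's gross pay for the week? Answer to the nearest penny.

£2089.14

Wed: 6:51 AM–5:12 PM = 10 h 21 min; less 45 min break → 9 h 36 min
Thu: 11:16 AM–7:11 PM = 7 h 55 min; less 45 min break → 7 h 10 min
Fri: 8:21 AM–4:43 PM = 8 h 22 min; less 45 min break → 7 h 37 min
Sat: 9:05 AM–6:13 PM = 9 h 8 min; less 45 min break → 8 h 23 min
Sun: 5:39 AM–3:41 PM = 10 h 2 min; less 45 min break → 9 h 17 min
Total worked: 42 h 3 min = 2523 min.
Regular 40 h 0 min = 2400 min at £48.50/h; overtime 2 h 3 min = 123 min at £72.75/h.
Pay = (2400 × £48.50 + 123 × £72.75) ÷ 60 = £2089.14.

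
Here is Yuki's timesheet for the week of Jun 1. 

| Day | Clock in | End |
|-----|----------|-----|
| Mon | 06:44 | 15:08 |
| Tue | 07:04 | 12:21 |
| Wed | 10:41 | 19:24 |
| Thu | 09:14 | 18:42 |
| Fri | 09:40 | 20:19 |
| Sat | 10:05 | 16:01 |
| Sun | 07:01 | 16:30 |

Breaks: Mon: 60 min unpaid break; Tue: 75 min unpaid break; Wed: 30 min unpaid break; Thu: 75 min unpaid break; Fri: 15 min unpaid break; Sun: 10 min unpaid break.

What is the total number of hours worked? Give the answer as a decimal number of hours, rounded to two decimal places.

Mon: 06:44–15:08 = 8 h 24 min; less 60 min break → 7 h 24 min
Tue: 07:04–12:21 = 5 h 17 min; less 75 min break → 4 h 2 min
Wed: 10:41–19:24 = 8 h 43 min; less 30 min break → 8 h 13 min
Thu: 09:14–18:42 = 9 h 28 min; less 75 min break → 8 h 13 min
Fri: 09:40–20:19 = 10 h 39 min; less 15 min break → 10 h 24 min
Sat: 10:05–16:01 = 5 h 56 min
Sun: 07:01–16:30 = 9 h 29 min; less 10 min break → 9 h 19 min
Total: 7 h 24 min + 4 h 2 min + 8 h 13 min + 8 h 13 min + 10 h 24 min + 5 h 56 min + 9 h 19 min = 53 h 31 min.

53.52 hours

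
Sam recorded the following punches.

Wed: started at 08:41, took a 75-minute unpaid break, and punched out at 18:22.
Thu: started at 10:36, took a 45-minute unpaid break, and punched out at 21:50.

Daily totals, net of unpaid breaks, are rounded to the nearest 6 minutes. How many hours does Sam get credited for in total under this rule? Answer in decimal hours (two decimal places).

Wed: 08:41–18:22 = 9 h 41 min − 75 min = 8 h 26 min → rounds to 8 h 24 min
Thu: 10:36–21:50 = 11 h 14 min − 45 min = 10 h 29 min → rounds to 10 h 30 min
Total credited: 18 h 54 min.

18.90 hours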